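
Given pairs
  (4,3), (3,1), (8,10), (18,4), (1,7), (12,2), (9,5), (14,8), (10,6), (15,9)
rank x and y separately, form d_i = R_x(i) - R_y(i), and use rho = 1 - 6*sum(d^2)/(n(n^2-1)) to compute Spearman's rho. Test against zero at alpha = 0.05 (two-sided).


Step 1: Rank x and y separately (midranks; no ties here).
rank(x): 4->3, 3->2, 8->4, 18->10, 1->1, 12->7, 9->5, 14->8, 10->6, 15->9
rank(y): 3->3, 1->1, 10->10, 4->4, 7->7, 2->2, 5->5, 8->8, 6->6, 9->9
Step 2: d_i = R_x(i) - R_y(i); compute d_i^2.
  (3-3)^2=0, (2-1)^2=1, (4-10)^2=36, (10-4)^2=36, (1-7)^2=36, (7-2)^2=25, (5-5)^2=0, (8-8)^2=0, (6-6)^2=0, (9-9)^2=0
sum(d^2) = 134.
Step 3: rho = 1 - 6*134 / (10*(10^2 - 1)) = 1 - 804/990 = 0.187879.
Step 4: Under H0, t = rho * sqrt((n-2)/(1-rho^2)) = 0.5410 ~ t(8).
Step 5: Two-sided p-value from the t-distribution with 8 df = 0.603218.
Step 6: alpha = 0.05. fail to reject H0.

rho = 0.1879, p = 0.603218, fail to reject H0 at alpha = 0.05.


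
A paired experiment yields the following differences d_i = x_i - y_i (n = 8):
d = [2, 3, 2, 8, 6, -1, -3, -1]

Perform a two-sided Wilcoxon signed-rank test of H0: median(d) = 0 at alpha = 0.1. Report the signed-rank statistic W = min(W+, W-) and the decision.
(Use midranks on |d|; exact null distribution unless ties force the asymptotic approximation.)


Step 1: Drop any zero differences (none here) and take |d_i|.
|d| = [2, 3, 2, 8, 6, 1, 3, 1]
Step 2: Midrank |d_i| (ties get averaged ranks).
ranks: |2|->3.5, |3|->5.5, |2|->3.5, |8|->8, |6|->7, |1|->1.5, |3|->5.5, |1|->1.5
Step 3: Attach original signs; sum ranks with positive sign and with negative sign.
W+ = 3.5 + 5.5 + 3.5 + 8 + 7 = 27.5
W- = 1.5 + 5.5 + 1.5 = 8.5
(Check: W+ + W- = 36 should equal n(n+1)/2 = 36.)
Step 4: Test statistic W = min(W+, W-) = 8.5.
Step 5: Ties in |d|, so use the tie-corrected normal approximation.
        E[W] = n(n+1)/4 = 8*9/4 = 18.
        Tie groups: |d|=1 (t=2), |d|=2 (t=2), |d|=3 (t=2); sum(t^3 - t) = 18.
        Var[W] = n(n+1)(2n+1)/24 - sum(t^3-t)/48 = 1224/24 - 18/48 = 50.625.
        z = (W - E[W]) / sqrt(Var[W]) = (8.5 - 18) / 7.1151 = -1.3352.
        Two-sided p = 2*Phi(z) = 0.181816.
Step 6: alpha = 0.1. fail to reject H0.

W+ = 27.5, W- = 8.5, W = min = 8.5, p = 0.181816, fail to reject H0.


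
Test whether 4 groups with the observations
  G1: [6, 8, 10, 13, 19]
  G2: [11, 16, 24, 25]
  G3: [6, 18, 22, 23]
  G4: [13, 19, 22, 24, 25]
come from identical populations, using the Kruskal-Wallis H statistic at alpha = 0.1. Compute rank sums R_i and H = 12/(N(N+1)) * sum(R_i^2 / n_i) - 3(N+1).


Step 1: Combine all N = 18 observations and assign midranks.
sorted (value, group, rank): (6,G1,1.5), (6,G3,1.5), (8,G1,3), (10,G1,4), (11,G2,5), (13,G1,6.5), (13,G4,6.5), (16,G2,8), (18,G3,9), (19,G1,10.5), (19,G4,10.5), (22,G3,12.5), (22,G4,12.5), (23,G3,14), (24,G2,15.5), (24,G4,15.5), (25,G2,17.5), (25,G4,17.5)
Step 2: Sum ranks within each group.
R_1 = 25.5 (n_1 = 5)
R_2 = 46 (n_2 = 4)
R_3 = 37 (n_3 = 4)
R_4 = 62.5 (n_4 = 5)
Step 3: H = 12/(N(N+1)) * sum(R_i^2/n_i) - 3(N+1)
     = 12/(18*19) * (25.5^2/5 + 46^2/4 + 37^2/4 + 62.5^2/5) - 3*19
     = 0.035088 * 1782.55 - 57
     = 5.545614.
Step 4: Ties present; correction factor C = 1 - 36/(18^3 - 18) = 0.993808. Corrected H = 5.545614 / 0.993808 = 5.580166.
Step 5: Under H0, H ~ chi^2(3); p-value = 0.133922.
Step 6: alpha = 0.1. fail to reject H0.

H = 5.5802, df = 3, p = 0.133922, fail to reject H0.


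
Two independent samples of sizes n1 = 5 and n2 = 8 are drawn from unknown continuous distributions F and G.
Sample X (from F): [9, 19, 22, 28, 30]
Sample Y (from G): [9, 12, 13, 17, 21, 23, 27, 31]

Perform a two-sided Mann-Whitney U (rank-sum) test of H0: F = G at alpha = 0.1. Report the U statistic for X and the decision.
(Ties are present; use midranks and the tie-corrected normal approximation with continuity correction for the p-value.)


Step 1: Combine and sort all 13 observations; assign midranks.
sorted (value, group): (9,X), (9,Y), (12,Y), (13,Y), (17,Y), (19,X), (21,Y), (22,X), (23,Y), (27,Y), (28,X), (30,X), (31,Y)
ranks: 9->1.5, 9->1.5, 12->3, 13->4, 17->5, 19->6, 21->7, 22->8, 23->9, 27->10, 28->11, 30->12, 31->13
Step 2: Rank sum for X: R1 = 1.5 + 6 + 8 + 11 + 12 = 38.5.
Step 3: U_X = R1 - n1(n1+1)/2 = 38.5 - 5*6/2 = 38.5 - 15 = 23.5.
       U_Y = n1*n2 - U_X = 40 - 23.5 = 16.5.
Step 4: Ties are present, so use the tie-corrected normal approximation (with continuity correction) for the p-value.
Step 5: p-value = 0.660111; compare to alpha = 0.1. fail to reject H0.

U_X = 23.5, p = 0.660111, fail to reject H0 at alpha = 0.1.


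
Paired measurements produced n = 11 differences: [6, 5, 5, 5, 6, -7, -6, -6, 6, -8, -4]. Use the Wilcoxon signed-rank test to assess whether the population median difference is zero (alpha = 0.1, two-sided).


Step 1: Drop any zero differences (none here) and take |d_i|.
|d| = [6, 5, 5, 5, 6, 7, 6, 6, 6, 8, 4]
Step 2: Midrank |d_i| (ties get averaged ranks).
ranks: |6|->7, |5|->3, |5|->3, |5|->3, |6|->7, |7|->10, |6|->7, |6|->7, |6|->7, |8|->11, |4|->1
Step 3: Attach original signs; sum ranks with positive sign and with negative sign.
W+ = 7 + 3 + 3 + 3 + 7 + 7 = 30
W- = 10 + 7 + 7 + 11 + 1 = 36
(Check: W+ + W- = 66 should equal n(n+1)/2 = 66.)
Step 4: Test statistic W = min(W+, W-) = 30.
Step 5: Ties in |d|, so use the tie-corrected normal approximation.
        E[W] = n(n+1)/4 = 11*12/4 = 33.
        Tie groups: |d|=5 (t=3), |d|=6 (t=5); sum(t^3 - t) = 144.
        Var[W] = n(n+1)(2n+1)/24 - sum(t^3-t)/48 = 3036/24 - 144/48 = 123.5.
        z = (W - E[W]) / sqrt(Var[W]) = (30 - 33) / 11.1131 = -0.2700.
        Two-sided p = 2*Phi(z) = 0.787197.
Step 6: alpha = 0.1. fail to reject H0.

W+ = 30, W- = 36, W = min = 30, p = 0.787197, fail to reject H0.


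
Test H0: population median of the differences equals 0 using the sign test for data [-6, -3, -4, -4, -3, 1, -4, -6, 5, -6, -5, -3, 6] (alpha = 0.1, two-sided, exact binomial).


Step 1: Discard zero differences. Original n = 13; n_eff = number of nonzero differences = 13.
Nonzero differences (with sign): -6, -3, -4, -4, -3, +1, -4, -6, +5, -6, -5, -3, +6
Step 2: Count signs: positive = 3, negative = 10.
Step 3: Under H0: P(positive) = 0.5, so the number of positives S ~ Bin(13, 0.5).
Step 4: Two-sided exact p-value = sum of Bin(13,0.5) probabilities at or below the observed probability = 0.092285.
Step 5: alpha = 0.1. reject H0.

n_eff = 13, pos = 3, neg = 10, p = 0.092285, reject H0.


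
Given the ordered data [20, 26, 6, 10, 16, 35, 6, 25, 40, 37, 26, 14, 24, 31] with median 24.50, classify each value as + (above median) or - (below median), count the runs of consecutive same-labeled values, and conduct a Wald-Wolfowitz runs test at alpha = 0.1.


Step 1: Compute median = 24.50; label A = above, B = below.
Labels in order: BABBBABAAAABBA  (n_A = 7, n_B = 7)
Step 2: Count runs R = 8.
Step 3: Under H0 (random ordering), E[R] = 2*n_A*n_B/(n_A+n_B) + 1 = 2*7*7/14 + 1 = 8.0000.
        Var[R] = 2*n_A*n_B*(2*n_A*n_B - n_A - n_B) / ((n_A+n_B)^2 * (n_A+n_B-1)) = 8232/2548 = 3.2308.
        SD[R] = 1.7974.
Step 4: R = E[R], so z = 0 with no continuity correction.
Step 5: Two-sided p-value via normal approximation = 2*(1 - Phi(|z|)) = 1.000000.
Step 6: alpha = 0.1. fail to reject H0.

R = 8, z = 0.0000, p = 1.000000, fail to reject H0.


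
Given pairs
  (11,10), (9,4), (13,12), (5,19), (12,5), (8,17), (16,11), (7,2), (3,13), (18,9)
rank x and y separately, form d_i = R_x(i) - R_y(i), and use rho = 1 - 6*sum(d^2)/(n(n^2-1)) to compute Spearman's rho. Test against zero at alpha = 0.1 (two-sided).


Step 1: Rank x and y separately (midranks; no ties here).
rank(x): 11->6, 9->5, 13->8, 5->2, 12->7, 8->4, 16->9, 7->3, 3->1, 18->10
rank(y): 10->5, 4->2, 12->7, 19->10, 5->3, 17->9, 11->6, 2->1, 13->8, 9->4
Step 2: d_i = R_x(i) - R_y(i); compute d_i^2.
  (6-5)^2=1, (5-2)^2=9, (8-7)^2=1, (2-10)^2=64, (7-3)^2=16, (4-9)^2=25, (9-6)^2=9, (3-1)^2=4, (1-8)^2=49, (10-4)^2=36
sum(d^2) = 214.
Step 3: rho = 1 - 6*214 / (10*(10^2 - 1)) = 1 - 1284/990 = -0.296970.
Step 4: Under H0, t = rho * sqrt((n-2)/(1-rho^2)) = -0.8796 ~ t(8).
Step 5: Two-sided p-value from the t-distribution with 8 df = 0.404702.
Step 6: alpha = 0.1. fail to reject H0.

rho = -0.2970, p = 0.404702, fail to reject H0 at alpha = 0.1.


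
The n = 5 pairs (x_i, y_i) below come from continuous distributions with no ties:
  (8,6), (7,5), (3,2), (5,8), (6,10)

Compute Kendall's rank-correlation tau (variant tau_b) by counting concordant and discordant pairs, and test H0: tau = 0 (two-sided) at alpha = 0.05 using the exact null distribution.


Step 1: Enumerate the 10 unordered pairs (i,j) with i<j and classify each by sign(x_j-x_i) * sign(y_j-y_i).
  (1,2):dx=-1,dy=-1->C; (1,3):dx=-5,dy=-4->C; (1,4):dx=-3,dy=+2->D; (1,5):dx=-2,dy=+4->D
  (2,3):dx=-4,dy=-3->C; (2,4):dx=-2,dy=+3->D; (2,5):dx=-1,dy=+5->D; (3,4):dx=+2,dy=+6->C
  (3,5):dx=+3,dy=+8->C; (4,5):dx=+1,dy=+2->C
Step 2: C = 6, D = 4, total pairs = 10.
Step 3: tau = (C - D)/(n(n-1)/2) = (6 - 4)/10 = 0.200000.
Step 4: Exact two-sided p-value (enumerate n! = 120 permutations of y under H0): p = 0.816667.
Step 5: alpha = 0.05. fail to reject H0.

tau_b = 0.2000 (C=6, D=4), p = 0.816667, fail to reject H0.


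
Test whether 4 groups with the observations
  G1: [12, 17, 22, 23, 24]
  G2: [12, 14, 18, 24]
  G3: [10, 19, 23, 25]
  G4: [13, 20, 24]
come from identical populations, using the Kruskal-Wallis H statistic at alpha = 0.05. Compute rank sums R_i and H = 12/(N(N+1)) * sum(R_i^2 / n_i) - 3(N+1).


Step 1: Combine all N = 16 observations and assign midranks.
sorted (value, group, rank): (10,G3,1), (12,G1,2.5), (12,G2,2.5), (13,G4,4), (14,G2,5), (17,G1,6), (18,G2,7), (19,G3,8), (20,G4,9), (22,G1,10), (23,G1,11.5), (23,G3,11.5), (24,G1,14), (24,G2,14), (24,G4,14), (25,G3,16)
Step 2: Sum ranks within each group.
R_1 = 44 (n_1 = 5)
R_2 = 28.5 (n_2 = 4)
R_3 = 36.5 (n_3 = 4)
R_4 = 27 (n_4 = 3)
Step 3: H = 12/(N(N+1)) * sum(R_i^2/n_i) - 3(N+1)
     = 12/(16*17) * (44^2/5 + 28.5^2/4 + 36.5^2/4 + 27^2/3) - 3*17
     = 0.044118 * 1166.33 - 51
     = 0.455515.
Step 4: Ties present; correction factor C = 1 - 36/(16^3 - 16) = 0.991176. Corrected H = 0.455515 / 0.991176 = 0.459570.
Step 5: Under H0, H ~ chi^2(3); p-value = 0.927680.
Step 6: alpha = 0.05. fail to reject H0.

H = 0.4596, df = 3, p = 0.927680, fail to reject H0.


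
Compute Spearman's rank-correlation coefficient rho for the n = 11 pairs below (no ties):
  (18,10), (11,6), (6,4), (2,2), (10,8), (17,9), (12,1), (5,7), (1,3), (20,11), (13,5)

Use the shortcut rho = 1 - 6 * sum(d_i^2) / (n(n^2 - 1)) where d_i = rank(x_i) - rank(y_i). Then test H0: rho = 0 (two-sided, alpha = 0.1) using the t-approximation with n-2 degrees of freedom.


Step 1: Rank x and y separately (midranks; no ties here).
rank(x): 18->10, 11->6, 6->4, 2->2, 10->5, 17->9, 12->7, 5->3, 1->1, 20->11, 13->8
rank(y): 10->10, 6->6, 4->4, 2->2, 8->8, 9->9, 1->1, 7->7, 3->3, 11->11, 5->5
Step 2: d_i = R_x(i) - R_y(i); compute d_i^2.
  (10-10)^2=0, (6-6)^2=0, (4-4)^2=0, (2-2)^2=0, (5-8)^2=9, (9-9)^2=0, (7-1)^2=36, (3-7)^2=16, (1-3)^2=4, (11-11)^2=0, (8-5)^2=9
sum(d^2) = 74.
Step 3: rho = 1 - 6*74 / (11*(11^2 - 1)) = 1 - 444/1320 = 0.663636.
Step 4: Under H0, t = rho * sqrt((n-2)/(1-rho^2)) = 2.6614 ~ t(9).
Step 5: Two-sided p-value from the t-distribution with 9 df = 0.025984.
Step 6: alpha = 0.1. reject H0.

rho = 0.6636, p = 0.025984, reject H0 at alpha = 0.1.


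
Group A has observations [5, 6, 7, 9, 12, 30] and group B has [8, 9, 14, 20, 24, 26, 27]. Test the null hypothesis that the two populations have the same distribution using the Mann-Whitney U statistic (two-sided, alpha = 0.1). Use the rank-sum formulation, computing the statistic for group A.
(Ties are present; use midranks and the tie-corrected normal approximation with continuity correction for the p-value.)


Step 1: Combine and sort all 13 observations; assign midranks.
sorted (value, group): (5,X), (6,X), (7,X), (8,Y), (9,X), (9,Y), (12,X), (14,Y), (20,Y), (24,Y), (26,Y), (27,Y), (30,X)
ranks: 5->1, 6->2, 7->3, 8->4, 9->5.5, 9->5.5, 12->7, 14->8, 20->9, 24->10, 26->11, 27->12, 30->13
Step 2: Rank sum for X: R1 = 1 + 2 + 3 + 5.5 + 7 + 13 = 31.5.
Step 3: U_X = R1 - n1(n1+1)/2 = 31.5 - 6*7/2 = 31.5 - 21 = 10.5.
       U_Y = n1*n2 - U_X = 42 - 10.5 = 31.5.
Step 4: Ties are present, so use the tie-corrected normal approximation (with continuity correction) for the p-value.
Step 5: p-value = 0.152563; compare to alpha = 0.1. fail to reject H0.

U_X = 10.5, p = 0.152563, fail to reject H0 at alpha = 0.1.


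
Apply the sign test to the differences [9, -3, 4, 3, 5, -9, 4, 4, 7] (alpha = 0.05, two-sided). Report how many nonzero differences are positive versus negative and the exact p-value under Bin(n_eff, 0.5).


Step 1: Discard zero differences. Original n = 9; n_eff = number of nonzero differences = 9.
Nonzero differences (with sign): +9, -3, +4, +3, +5, -9, +4, +4, +7
Step 2: Count signs: positive = 7, negative = 2.
Step 3: Under H0: P(positive) = 0.5, so the number of positives S ~ Bin(9, 0.5).
Step 4: Two-sided exact p-value = sum of Bin(9,0.5) probabilities at or below the observed probability = 0.179688.
Step 5: alpha = 0.05. fail to reject H0.

n_eff = 9, pos = 7, neg = 2, p = 0.179688, fail to reject H0.


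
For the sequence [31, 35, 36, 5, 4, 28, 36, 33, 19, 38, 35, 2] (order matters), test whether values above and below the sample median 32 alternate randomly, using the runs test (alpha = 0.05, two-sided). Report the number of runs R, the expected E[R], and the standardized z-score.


Step 1: Compute median = 32; label A = above, B = below.
Labels in order: BAABBBAABAAB  (n_A = 6, n_B = 6)
Step 2: Count runs R = 7.
Step 3: Under H0 (random ordering), E[R] = 2*n_A*n_B/(n_A+n_B) + 1 = 2*6*6/12 + 1 = 7.0000.
        Var[R] = 2*n_A*n_B*(2*n_A*n_B - n_A - n_B) / ((n_A+n_B)^2 * (n_A+n_B-1)) = 4320/1584 = 2.7273.
        SD[R] = 1.6514.
Step 4: R = E[R], so z = 0 with no continuity correction.
Step 5: Two-sided p-value via normal approximation = 2*(1 - Phi(|z|)) = 1.000000.
Step 6: alpha = 0.05. fail to reject H0.

R = 7, z = 0.0000, p = 1.000000, fail to reject H0.


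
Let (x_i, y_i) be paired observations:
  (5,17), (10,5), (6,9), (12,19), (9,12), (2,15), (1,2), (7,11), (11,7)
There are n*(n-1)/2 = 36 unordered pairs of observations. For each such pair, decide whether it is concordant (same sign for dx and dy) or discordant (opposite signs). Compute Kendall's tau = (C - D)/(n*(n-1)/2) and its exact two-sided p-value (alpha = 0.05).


Step 1: Enumerate the 36 unordered pairs (i,j) with i<j and classify each by sign(x_j-x_i) * sign(y_j-y_i).
  (1,2):dx=+5,dy=-12->D; (1,3):dx=+1,dy=-8->D; (1,4):dx=+7,dy=+2->C; (1,5):dx=+4,dy=-5->D
  (1,6):dx=-3,dy=-2->C; (1,7):dx=-4,dy=-15->C; (1,8):dx=+2,dy=-6->D; (1,9):dx=+6,dy=-10->D
  (2,3):dx=-4,dy=+4->D; (2,4):dx=+2,dy=+14->C; (2,5):dx=-1,dy=+7->D; (2,6):dx=-8,dy=+10->D
  (2,7):dx=-9,dy=-3->C; (2,8):dx=-3,dy=+6->D; (2,9):dx=+1,dy=+2->C; (3,4):dx=+6,dy=+10->C
  (3,5):dx=+3,dy=+3->C; (3,6):dx=-4,dy=+6->D; (3,7):dx=-5,dy=-7->C; (3,8):dx=+1,dy=+2->C
  (3,9):dx=+5,dy=-2->D; (4,5):dx=-3,dy=-7->C; (4,6):dx=-10,dy=-4->C; (4,7):dx=-11,dy=-17->C
  (4,8):dx=-5,dy=-8->C; (4,9):dx=-1,dy=-12->C; (5,6):dx=-7,dy=+3->D; (5,7):dx=-8,dy=-10->C
  (5,8):dx=-2,dy=-1->C; (5,9):dx=+2,dy=-5->D; (6,7):dx=-1,dy=-13->C; (6,8):dx=+5,dy=-4->D
  (6,9):dx=+9,dy=-8->D; (7,8):dx=+6,dy=+9->C; (7,9):dx=+10,dy=+5->C; (8,9):dx=+4,dy=-4->D
Step 2: C = 20, D = 16, total pairs = 36.
Step 3: tau = (C - D)/(n(n-1)/2) = (20 - 16)/36 = 0.111111.
Step 4: Exact two-sided p-value (enumerate n! = 362880 permutations of y under H0): p = 0.761414.
Step 5: alpha = 0.05. fail to reject H0.

tau_b = 0.1111 (C=20, D=16), p = 0.761414, fail to reject H0.


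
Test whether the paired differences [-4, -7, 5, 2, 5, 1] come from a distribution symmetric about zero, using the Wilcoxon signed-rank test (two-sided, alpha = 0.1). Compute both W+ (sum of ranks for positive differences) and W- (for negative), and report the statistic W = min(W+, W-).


Step 1: Drop any zero differences (none here) and take |d_i|.
|d| = [4, 7, 5, 2, 5, 1]
Step 2: Midrank |d_i| (ties get averaged ranks).
ranks: |4|->3, |7|->6, |5|->4.5, |2|->2, |5|->4.5, |1|->1
Step 3: Attach original signs; sum ranks with positive sign and with negative sign.
W+ = 4.5 + 2 + 4.5 + 1 = 12
W- = 3 + 6 = 9
(Check: W+ + W- = 21 should equal n(n+1)/2 = 21.)
Step 4: Test statistic W = min(W+, W-) = 9.
Step 5: Ties in |d|, so use the tie-corrected normal approximation.
        E[W] = n(n+1)/4 = 6*7/4 = 10.5.
        Tie groups: |d|=5 (t=2); sum(t^3 - t) = 6.
        Var[W] = n(n+1)(2n+1)/24 - sum(t^3-t)/48 = 546/24 - 6/48 = 22.625.
        z = (W - E[W]) / sqrt(Var[W]) = (9 - 10.5) / 4.7566 = -0.3154.
        Two-sided p = 2*Phi(z) = 0.752494.
Step 6: alpha = 0.1. fail to reject H0.

W+ = 12, W- = 9, W = min = 9, p = 0.752494, fail to reject H0.


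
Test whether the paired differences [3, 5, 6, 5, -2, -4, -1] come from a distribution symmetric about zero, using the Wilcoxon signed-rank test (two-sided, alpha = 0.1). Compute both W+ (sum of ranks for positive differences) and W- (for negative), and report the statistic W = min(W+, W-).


Step 1: Drop any zero differences (none here) and take |d_i|.
|d| = [3, 5, 6, 5, 2, 4, 1]
Step 2: Midrank |d_i| (ties get averaged ranks).
ranks: |3|->3, |5|->5.5, |6|->7, |5|->5.5, |2|->2, |4|->4, |1|->1
Step 3: Attach original signs; sum ranks with positive sign and with negative sign.
W+ = 3 + 5.5 + 7 + 5.5 = 21
W- = 2 + 4 + 1 = 7
(Check: W+ + W- = 28 should equal n(n+1)/2 = 28.)
Step 4: Test statistic W = min(W+, W-) = 7.
Step 5: Ties in |d|, so use the tie-corrected normal approximation.
        E[W] = n(n+1)/4 = 7*8/4 = 14.
        Tie groups: |d|=5 (t=2); sum(t^3 - t) = 6.
        Var[W] = n(n+1)(2n+1)/24 - sum(t^3-t)/48 = 840/24 - 6/48 = 34.875.
        z = (W - E[W]) / sqrt(Var[W]) = (7 - 14) / 5.9055 = -1.1853.
        Two-sided p = 2*Phi(z) = 0.235885.
Step 6: alpha = 0.1. fail to reject H0.

W+ = 21, W- = 7, W = min = 7, p = 0.235885, fail to reject H0.


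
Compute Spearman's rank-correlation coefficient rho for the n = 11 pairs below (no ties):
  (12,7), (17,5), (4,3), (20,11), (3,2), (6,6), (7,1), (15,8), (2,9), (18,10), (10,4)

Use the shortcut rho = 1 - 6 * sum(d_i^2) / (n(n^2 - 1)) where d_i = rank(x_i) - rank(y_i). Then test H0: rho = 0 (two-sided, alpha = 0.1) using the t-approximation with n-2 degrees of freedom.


Step 1: Rank x and y separately (midranks; no ties here).
rank(x): 12->7, 17->9, 4->3, 20->11, 3->2, 6->4, 7->5, 15->8, 2->1, 18->10, 10->6
rank(y): 7->7, 5->5, 3->3, 11->11, 2->2, 6->6, 1->1, 8->8, 9->9, 10->10, 4->4
Step 2: d_i = R_x(i) - R_y(i); compute d_i^2.
  (7-7)^2=0, (9-5)^2=16, (3-3)^2=0, (11-11)^2=0, (2-2)^2=0, (4-6)^2=4, (5-1)^2=16, (8-8)^2=0, (1-9)^2=64, (10-10)^2=0, (6-4)^2=4
sum(d^2) = 104.
Step 3: rho = 1 - 6*104 / (11*(11^2 - 1)) = 1 - 624/1320 = 0.527273.
Step 4: Under H0, t = rho * sqrt((n-2)/(1-rho^2)) = 1.8616 ~ t(9).
Step 5: Two-sided p-value from the t-distribution with 9 df = 0.095565.
Step 6: alpha = 0.1. reject H0.

rho = 0.5273, p = 0.095565, reject H0 at alpha = 0.1.


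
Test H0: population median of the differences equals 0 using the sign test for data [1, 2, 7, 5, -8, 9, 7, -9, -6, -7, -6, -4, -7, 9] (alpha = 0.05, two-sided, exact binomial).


Step 1: Discard zero differences. Original n = 14; n_eff = number of nonzero differences = 14.
Nonzero differences (with sign): +1, +2, +7, +5, -8, +9, +7, -9, -6, -7, -6, -4, -7, +9
Step 2: Count signs: positive = 7, negative = 7.
Step 3: Under H0: P(positive) = 0.5, so the number of positives S ~ Bin(14, 0.5).
Step 4: Two-sided exact p-value = sum of Bin(14,0.5) probabilities at or below the observed probability = 1.000000.
Step 5: alpha = 0.05. fail to reject H0.

n_eff = 14, pos = 7, neg = 7, p = 1.000000, fail to reject H0.


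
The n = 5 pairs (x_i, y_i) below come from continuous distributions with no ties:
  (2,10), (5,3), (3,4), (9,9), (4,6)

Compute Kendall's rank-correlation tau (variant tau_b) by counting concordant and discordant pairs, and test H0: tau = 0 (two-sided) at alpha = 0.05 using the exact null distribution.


Step 1: Enumerate the 10 unordered pairs (i,j) with i<j and classify each by sign(x_j-x_i) * sign(y_j-y_i).
  (1,2):dx=+3,dy=-7->D; (1,3):dx=+1,dy=-6->D; (1,4):dx=+7,dy=-1->D; (1,5):dx=+2,dy=-4->D
  (2,3):dx=-2,dy=+1->D; (2,4):dx=+4,dy=+6->C; (2,5):dx=-1,dy=+3->D; (3,4):dx=+6,dy=+5->C
  (3,5):dx=+1,dy=+2->C; (4,5):dx=-5,dy=-3->C
Step 2: C = 4, D = 6, total pairs = 10.
Step 3: tau = (C - D)/(n(n-1)/2) = (4 - 6)/10 = -0.200000.
Step 4: Exact two-sided p-value (enumerate n! = 120 permutations of y under H0): p = 0.816667.
Step 5: alpha = 0.05. fail to reject H0.

tau_b = -0.2000 (C=4, D=6), p = 0.816667, fail to reject H0.


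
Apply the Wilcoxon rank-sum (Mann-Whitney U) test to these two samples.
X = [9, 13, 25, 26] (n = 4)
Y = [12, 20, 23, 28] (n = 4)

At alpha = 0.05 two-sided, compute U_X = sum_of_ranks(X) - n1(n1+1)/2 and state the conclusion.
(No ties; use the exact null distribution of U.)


Step 1: Combine and sort all 8 observations; assign midranks.
sorted (value, group): (9,X), (12,Y), (13,X), (20,Y), (23,Y), (25,X), (26,X), (28,Y)
ranks: 9->1, 12->2, 13->3, 20->4, 23->5, 25->6, 26->7, 28->8
Step 2: Rank sum for X: R1 = 1 + 3 + 6 + 7 = 17.
Step 3: U_X = R1 - n1(n1+1)/2 = 17 - 4*5/2 = 17 - 10 = 7.
       U_Y = n1*n2 - U_X = 16 - 7 = 9.
Step 4: No ties, so the exact null distribution of U (based on enumerating the C(8,4) = 70 equally likely rank assignments) gives the two-sided p-value.
Step 5: p-value = 0.885714; compare to alpha = 0.05. fail to reject H0.

U_X = 7, p = 0.885714, fail to reject H0 at alpha = 0.05.


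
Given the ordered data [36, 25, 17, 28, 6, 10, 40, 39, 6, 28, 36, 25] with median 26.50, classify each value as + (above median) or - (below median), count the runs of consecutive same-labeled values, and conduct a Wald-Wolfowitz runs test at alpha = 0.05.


Step 1: Compute median = 26.50; label A = above, B = below.
Labels in order: ABBABBAABAAB  (n_A = 6, n_B = 6)
Step 2: Count runs R = 8.
Step 3: Under H0 (random ordering), E[R] = 2*n_A*n_B/(n_A+n_B) + 1 = 2*6*6/12 + 1 = 7.0000.
        Var[R] = 2*n_A*n_B*(2*n_A*n_B - n_A - n_B) / ((n_A+n_B)^2 * (n_A+n_B-1)) = 4320/1584 = 2.7273.
        SD[R] = 1.6514.
Step 4: Continuity-corrected z = (R - 0.5 - E[R]) / SD[R] = (8 - 0.5 - 7.0000) / 1.6514 = 0.3028.
Step 5: Two-sided p-value via normal approximation = 2*(1 - Phi(|z|)) = 0.762069.
Step 6: alpha = 0.05. fail to reject H0.

R = 8, z = 0.3028, p = 0.762069, fail to reject H0.


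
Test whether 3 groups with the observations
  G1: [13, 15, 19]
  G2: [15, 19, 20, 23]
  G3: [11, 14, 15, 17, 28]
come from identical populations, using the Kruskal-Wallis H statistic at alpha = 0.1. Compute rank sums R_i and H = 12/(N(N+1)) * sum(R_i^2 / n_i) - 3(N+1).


Step 1: Combine all N = 12 observations and assign midranks.
sorted (value, group, rank): (11,G3,1), (13,G1,2), (14,G3,3), (15,G1,5), (15,G2,5), (15,G3,5), (17,G3,7), (19,G1,8.5), (19,G2,8.5), (20,G2,10), (23,G2,11), (28,G3,12)
Step 2: Sum ranks within each group.
R_1 = 15.5 (n_1 = 3)
R_2 = 34.5 (n_2 = 4)
R_3 = 28 (n_3 = 5)
Step 3: H = 12/(N(N+1)) * sum(R_i^2/n_i) - 3(N+1)
     = 12/(12*13) * (15.5^2/3 + 34.5^2/4 + 28^2/5) - 3*13
     = 0.076923 * 534.446 - 39
     = 2.111218.
Step 4: Ties present; correction factor C = 1 - 30/(12^3 - 12) = 0.982517. Corrected H = 2.111218 / 0.982517 = 2.148784.
Step 5: Under H0, H ~ chi^2(2); p-value = 0.341505.
Step 6: alpha = 0.1. fail to reject H0.

H = 2.1488, df = 2, p = 0.341505, fail to reject H0.


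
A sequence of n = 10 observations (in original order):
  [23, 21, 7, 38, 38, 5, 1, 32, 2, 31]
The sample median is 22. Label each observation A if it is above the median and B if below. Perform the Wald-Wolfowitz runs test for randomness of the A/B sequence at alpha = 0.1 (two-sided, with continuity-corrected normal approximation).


Step 1: Compute median = 22; label A = above, B = below.
Labels in order: ABBAABBABA  (n_A = 5, n_B = 5)
Step 2: Count runs R = 7.
Step 3: Under H0 (random ordering), E[R] = 2*n_A*n_B/(n_A+n_B) + 1 = 2*5*5/10 + 1 = 6.0000.
        Var[R] = 2*n_A*n_B*(2*n_A*n_B - n_A - n_B) / ((n_A+n_B)^2 * (n_A+n_B-1)) = 2000/900 = 2.2222.
        SD[R] = 1.4907.
Step 4: Continuity-corrected z = (R - 0.5 - E[R]) / SD[R] = (7 - 0.5 - 6.0000) / 1.4907 = 0.3354.
Step 5: Two-sided p-value via normal approximation = 2*(1 - Phi(|z|)) = 0.737316.
Step 6: alpha = 0.1. fail to reject H0.

R = 7, z = 0.3354, p = 0.737316, fail to reject H0.


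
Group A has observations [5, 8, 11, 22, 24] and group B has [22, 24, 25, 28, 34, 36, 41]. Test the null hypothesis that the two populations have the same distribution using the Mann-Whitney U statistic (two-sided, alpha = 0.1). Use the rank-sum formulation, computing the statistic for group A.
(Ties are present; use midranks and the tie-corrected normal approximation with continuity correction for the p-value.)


Step 1: Combine and sort all 12 observations; assign midranks.
sorted (value, group): (5,X), (8,X), (11,X), (22,X), (22,Y), (24,X), (24,Y), (25,Y), (28,Y), (34,Y), (36,Y), (41,Y)
ranks: 5->1, 8->2, 11->3, 22->4.5, 22->4.5, 24->6.5, 24->6.5, 25->8, 28->9, 34->10, 36->11, 41->12
Step 2: Rank sum for X: R1 = 1 + 2 + 3 + 4.5 + 6.5 = 17.
Step 3: U_X = R1 - n1(n1+1)/2 = 17 - 5*6/2 = 17 - 15 = 2.
       U_Y = n1*n2 - U_X = 35 - 2 = 33.
Step 4: Ties are present, so use the tie-corrected normal approximation (with continuity correction) for the p-value.
Step 5: p-value = 0.014503; compare to alpha = 0.1. reject H0.

U_X = 2, p = 0.014503, reject H0 at alpha = 0.1.


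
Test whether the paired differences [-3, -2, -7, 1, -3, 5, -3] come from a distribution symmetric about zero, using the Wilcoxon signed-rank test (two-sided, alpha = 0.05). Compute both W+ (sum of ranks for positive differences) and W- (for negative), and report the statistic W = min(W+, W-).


Step 1: Drop any zero differences (none here) and take |d_i|.
|d| = [3, 2, 7, 1, 3, 5, 3]
Step 2: Midrank |d_i| (ties get averaged ranks).
ranks: |3|->4, |2|->2, |7|->7, |1|->1, |3|->4, |5|->6, |3|->4
Step 3: Attach original signs; sum ranks with positive sign and with negative sign.
W+ = 1 + 6 = 7
W- = 4 + 2 + 7 + 4 + 4 = 21
(Check: W+ + W- = 28 should equal n(n+1)/2 = 28.)
Step 4: Test statistic W = min(W+, W-) = 7.
Step 5: Ties in |d|, so use the tie-corrected normal approximation.
        E[W] = n(n+1)/4 = 7*8/4 = 14.
        Tie groups: |d|=3 (t=3); sum(t^3 - t) = 24.
        Var[W] = n(n+1)(2n+1)/24 - sum(t^3-t)/48 = 840/24 - 24/48 = 34.5.
        z = (W - E[W]) / sqrt(Var[W]) = (7 - 14) / 5.8737 = -1.1918.
        Two-sided p = 2*Phi(z) = 0.233356.
Step 6: alpha = 0.05. fail to reject H0.

W+ = 7, W- = 21, W = min = 7, p = 0.233356, fail to reject H0.


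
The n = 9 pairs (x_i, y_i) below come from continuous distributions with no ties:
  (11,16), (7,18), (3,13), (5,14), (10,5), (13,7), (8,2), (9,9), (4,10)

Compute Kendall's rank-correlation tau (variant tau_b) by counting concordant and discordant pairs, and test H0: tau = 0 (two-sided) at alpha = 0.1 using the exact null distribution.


Step 1: Enumerate the 36 unordered pairs (i,j) with i<j and classify each by sign(x_j-x_i) * sign(y_j-y_i).
  (1,2):dx=-4,dy=+2->D; (1,3):dx=-8,dy=-3->C; (1,4):dx=-6,dy=-2->C; (1,5):dx=-1,dy=-11->C
  (1,6):dx=+2,dy=-9->D; (1,7):dx=-3,dy=-14->C; (1,8):dx=-2,dy=-7->C; (1,9):dx=-7,dy=-6->C
  (2,3):dx=-4,dy=-5->C; (2,4):dx=-2,dy=-4->C; (2,5):dx=+3,dy=-13->D; (2,6):dx=+6,dy=-11->D
  (2,7):dx=+1,dy=-16->D; (2,8):dx=+2,dy=-9->D; (2,9):dx=-3,dy=-8->C; (3,4):dx=+2,dy=+1->C
  (3,5):dx=+7,dy=-8->D; (3,6):dx=+10,dy=-6->D; (3,7):dx=+5,dy=-11->D; (3,8):dx=+6,dy=-4->D
  (3,9):dx=+1,dy=-3->D; (4,5):dx=+5,dy=-9->D; (4,6):dx=+8,dy=-7->D; (4,7):dx=+3,dy=-12->D
  (4,8):dx=+4,dy=-5->D; (4,9):dx=-1,dy=-4->C; (5,6):dx=+3,dy=+2->C; (5,7):dx=-2,dy=-3->C
  (5,8):dx=-1,dy=+4->D; (5,9):dx=-6,dy=+5->D; (6,7):dx=-5,dy=-5->C; (6,8):dx=-4,dy=+2->D
  (6,9):dx=-9,dy=+3->D; (7,8):dx=+1,dy=+7->C; (7,9):dx=-4,dy=+8->D; (8,9):dx=-5,dy=+1->D
Step 2: C = 15, D = 21, total pairs = 36.
Step 3: tau = (C - D)/(n(n-1)/2) = (15 - 21)/36 = -0.166667.
Step 4: Exact two-sided p-value (enumerate n! = 362880 permutations of y under H0): p = 0.612202.
Step 5: alpha = 0.1. fail to reject H0.

tau_b = -0.1667 (C=15, D=21), p = 0.612202, fail to reject H0.


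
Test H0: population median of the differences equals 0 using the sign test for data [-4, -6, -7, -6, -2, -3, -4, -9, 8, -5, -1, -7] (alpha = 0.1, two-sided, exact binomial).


Step 1: Discard zero differences. Original n = 12; n_eff = number of nonzero differences = 12.
Nonzero differences (with sign): -4, -6, -7, -6, -2, -3, -4, -9, +8, -5, -1, -7
Step 2: Count signs: positive = 1, negative = 11.
Step 3: Under H0: P(positive) = 0.5, so the number of positives S ~ Bin(12, 0.5).
Step 4: Two-sided exact p-value = sum of Bin(12,0.5) probabilities at or below the observed probability = 0.006348.
Step 5: alpha = 0.1. reject H0.

n_eff = 12, pos = 1, neg = 11, p = 0.006348, reject H0.


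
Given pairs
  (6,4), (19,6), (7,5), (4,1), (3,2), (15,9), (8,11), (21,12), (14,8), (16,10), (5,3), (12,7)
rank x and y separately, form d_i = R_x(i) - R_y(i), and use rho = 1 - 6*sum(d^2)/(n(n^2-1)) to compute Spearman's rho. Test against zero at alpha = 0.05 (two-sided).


Step 1: Rank x and y separately (midranks; no ties here).
rank(x): 6->4, 19->11, 7->5, 4->2, 3->1, 15->9, 8->6, 21->12, 14->8, 16->10, 5->3, 12->7
rank(y): 4->4, 6->6, 5->5, 1->1, 2->2, 9->9, 11->11, 12->12, 8->8, 10->10, 3->3, 7->7
Step 2: d_i = R_x(i) - R_y(i); compute d_i^2.
  (4-4)^2=0, (11-6)^2=25, (5-5)^2=0, (2-1)^2=1, (1-2)^2=1, (9-9)^2=0, (6-11)^2=25, (12-12)^2=0, (8-8)^2=0, (10-10)^2=0, (3-3)^2=0, (7-7)^2=0
sum(d^2) = 52.
Step 3: rho = 1 - 6*52 / (12*(12^2 - 1)) = 1 - 312/1716 = 0.818182.
Step 4: Under H0, t = rho * sqrt((n-2)/(1-rho^2)) = 4.5000 ~ t(10).
Step 5: Two-sided p-value from the t-distribution with 10 df = 0.001143.
Step 6: alpha = 0.05. reject H0.

rho = 0.8182, p = 0.001143, reject H0 at alpha = 0.05.


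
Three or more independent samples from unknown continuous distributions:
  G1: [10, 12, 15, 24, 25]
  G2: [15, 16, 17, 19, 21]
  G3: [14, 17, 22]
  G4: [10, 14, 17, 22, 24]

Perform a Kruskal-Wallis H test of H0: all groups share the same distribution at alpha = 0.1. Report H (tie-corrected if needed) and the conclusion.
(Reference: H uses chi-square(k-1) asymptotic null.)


Step 1: Combine all N = 18 observations and assign midranks.
sorted (value, group, rank): (10,G1,1.5), (10,G4,1.5), (12,G1,3), (14,G3,4.5), (14,G4,4.5), (15,G1,6.5), (15,G2,6.5), (16,G2,8), (17,G2,10), (17,G3,10), (17,G4,10), (19,G2,12), (21,G2,13), (22,G3,14.5), (22,G4,14.5), (24,G1,16.5), (24,G4,16.5), (25,G1,18)
Step 2: Sum ranks within each group.
R_1 = 45.5 (n_1 = 5)
R_2 = 49.5 (n_2 = 5)
R_3 = 29 (n_3 = 3)
R_4 = 47 (n_4 = 5)
Step 3: H = 12/(N(N+1)) * sum(R_i^2/n_i) - 3(N+1)
     = 12/(18*19) * (45.5^2/5 + 49.5^2/5 + 29^2/3 + 47^2/5) - 3*19
     = 0.035088 * 1626.23 - 57
     = 0.060819.
Step 4: Ties present; correction factor C = 1 - 54/(18^3 - 18) = 0.990712. Corrected H = 0.060819 / 0.990712 = 0.061389.
Step 5: Under H0, H ~ chi^2(3); p-value = 0.996028.
Step 6: alpha = 0.1. fail to reject H0.

H = 0.0614, df = 3, p = 0.996028, fail to reject H0.


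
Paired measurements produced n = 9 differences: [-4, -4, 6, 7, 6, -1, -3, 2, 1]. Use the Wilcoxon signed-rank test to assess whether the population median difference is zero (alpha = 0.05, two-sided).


Step 1: Drop any zero differences (none here) and take |d_i|.
|d| = [4, 4, 6, 7, 6, 1, 3, 2, 1]
Step 2: Midrank |d_i| (ties get averaged ranks).
ranks: |4|->5.5, |4|->5.5, |6|->7.5, |7|->9, |6|->7.5, |1|->1.5, |3|->4, |2|->3, |1|->1.5
Step 3: Attach original signs; sum ranks with positive sign and with negative sign.
W+ = 7.5 + 9 + 7.5 + 3 + 1.5 = 28.5
W- = 5.5 + 5.5 + 1.5 + 4 = 16.5
(Check: W+ + W- = 45 should equal n(n+1)/2 = 45.)
Step 4: Test statistic W = min(W+, W-) = 16.5.
Step 5: Ties in |d|, so use the tie-corrected normal approximation.
        E[W] = n(n+1)/4 = 9*10/4 = 22.5.
        Tie groups: |d|=1 (t=2), |d|=4 (t=2), |d|=6 (t=2); sum(t^3 - t) = 18.
        Var[W] = n(n+1)(2n+1)/24 - sum(t^3-t)/48 = 1710/24 - 18/48 = 70.875.
        z = (W - E[W]) / sqrt(Var[W]) = (16.5 - 22.5) / 8.4187 = -0.7127.
        Two-sided p = 2*Phi(z) = 0.476033.
Step 6: alpha = 0.05. fail to reject H0.

W+ = 28.5, W- = 16.5, W = min = 16.5, p = 0.476033, fail to reject H0.


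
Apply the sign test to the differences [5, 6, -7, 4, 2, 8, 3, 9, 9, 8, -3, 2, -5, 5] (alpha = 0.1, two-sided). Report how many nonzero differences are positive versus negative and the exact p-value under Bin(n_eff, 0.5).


Step 1: Discard zero differences. Original n = 14; n_eff = number of nonzero differences = 14.
Nonzero differences (with sign): +5, +6, -7, +4, +2, +8, +3, +9, +9, +8, -3, +2, -5, +5
Step 2: Count signs: positive = 11, negative = 3.
Step 3: Under H0: P(positive) = 0.5, so the number of positives S ~ Bin(14, 0.5).
Step 4: Two-sided exact p-value = sum of Bin(14,0.5) probabilities at or below the observed probability = 0.057373.
Step 5: alpha = 0.1. reject H0.

n_eff = 14, pos = 11, neg = 3, p = 0.057373, reject H0.


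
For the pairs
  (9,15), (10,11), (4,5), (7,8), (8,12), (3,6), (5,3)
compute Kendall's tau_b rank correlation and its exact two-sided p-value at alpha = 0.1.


Step 1: Enumerate the 21 unordered pairs (i,j) with i<j and classify each by sign(x_j-x_i) * sign(y_j-y_i).
  (1,2):dx=+1,dy=-4->D; (1,3):dx=-5,dy=-10->C; (1,4):dx=-2,dy=-7->C; (1,5):dx=-1,dy=-3->C
  (1,6):dx=-6,dy=-9->C; (1,7):dx=-4,dy=-12->C; (2,3):dx=-6,dy=-6->C; (2,4):dx=-3,dy=-3->C
  (2,5):dx=-2,dy=+1->D; (2,6):dx=-7,dy=-5->C; (2,7):dx=-5,dy=-8->C; (3,4):dx=+3,dy=+3->C
  (3,5):dx=+4,dy=+7->C; (3,6):dx=-1,dy=+1->D; (3,7):dx=+1,dy=-2->D; (4,5):dx=+1,dy=+4->C
  (4,6):dx=-4,dy=-2->C; (4,7):dx=-2,dy=-5->C; (5,6):dx=-5,dy=-6->C; (5,7):dx=-3,dy=-9->C
  (6,7):dx=+2,dy=-3->D
Step 2: C = 16, D = 5, total pairs = 21.
Step 3: tau = (C - D)/(n(n-1)/2) = (16 - 5)/21 = 0.523810.
Step 4: Exact two-sided p-value (enumerate n! = 5040 permutations of y under H0): p = 0.136111.
Step 5: alpha = 0.1. fail to reject H0.

tau_b = 0.5238 (C=16, D=5), p = 0.136111, fail to reject H0.


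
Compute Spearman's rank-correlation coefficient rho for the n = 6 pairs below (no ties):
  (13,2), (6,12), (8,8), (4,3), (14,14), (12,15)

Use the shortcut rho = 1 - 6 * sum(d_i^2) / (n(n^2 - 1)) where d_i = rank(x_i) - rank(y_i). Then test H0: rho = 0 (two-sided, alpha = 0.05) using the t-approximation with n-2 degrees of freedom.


Step 1: Rank x and y separately (midranks; no ties here).
rank(x): 13->5, 6->2, 8->3, 4->1, 14->6, 12->4
rank(y): 2->1, 12->4, 8->3, 3->2, 14->5, 15->6
Step 2: d_i = R_x(i) - R_y(i); compute d_i^2.
  (5-1)^2=16, (2-4)^2=4, (3-3)^2=0, (1-2)^2=1, (6-5)^2=1, (4-6)^2=4
sum(d^2) = 26.
Step 3: rho = 1 - 6*26 / (6*(6^2 - 1)) = 1 - 156/210 = 0.257143.
Step 4: Under H0, t = rho * sqrt((n-2)/(1-rho^2)) = 0.5322 ~ t(4).
Step 5: Two-sided p-value from the t-distribution with 4 df = 0.622787.
Step 6: alpha = 0.05. fail to reject H0.

rho = 0.2571, p = 0.622787, fail to reject H0 at alpha = 0.05.


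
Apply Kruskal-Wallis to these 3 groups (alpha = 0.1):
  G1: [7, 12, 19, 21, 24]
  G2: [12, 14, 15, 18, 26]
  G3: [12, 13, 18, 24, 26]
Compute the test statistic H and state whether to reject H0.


Step 1: Combine all N = 15 observations and assign midranks.
sorted (value, group, rank): (7,G1,1), (12,G1,3), (12,G2,3), (12,G3,3), (13,G3,5), (14,G2,6), (15,G2,7), (18,G2,8.5), (18,G3,8.5), (19,G1,10), (21,G1,11), (24,G1,12.5), (24,G3,12.5), (26,G2,14.5), (26,G3,14.5)
Step 2: Sum ranks within each group.
R_1 = 37.5 (n_1 = 5)
R_2 = 39 (n_2 = 5)
R_3 = 43.5 (n_3 = 5)
Step 3: H = 12/(N(N+1)) * sum(R_i^2/n_i) - 3(N+1)
     = 12/(15*16) * (37.5^2/5 + 39^2/5 + 43.5^2/5) - 3*16
     = 0.050000 * 963.9 - 48
     = 0.195000.
Step 4: Ties present; correction factor C = 1 - 42/(15^3 - 15) = 0.987500. Corrected H = 0.195000 / 0.987500 = 0.197468.
Step 5: Under H0, H ~ chi^2(2); p-value = 0.905984.
Step 6: alpha = 0.1. fail to reject H0.

H = 0.1975, df = 2, p = 0.905984, fail to reject H0.


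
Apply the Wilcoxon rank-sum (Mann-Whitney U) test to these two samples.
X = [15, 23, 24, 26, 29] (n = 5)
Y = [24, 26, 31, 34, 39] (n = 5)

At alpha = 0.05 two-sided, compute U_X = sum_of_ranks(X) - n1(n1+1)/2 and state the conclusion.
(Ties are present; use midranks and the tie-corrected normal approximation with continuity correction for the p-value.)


Step 1: Combine and sort all 10 observations; assign midranks.
sorted (value, group): (15,X), (23,X), (24,X), (24,Y), (26,X), (26,Y), (29,X), (31,Y), (34,Y), (39,Y)
ranks: 15->1, 23->2, 24->3.5, 24->3.5, 26->5.5, 26->5.5, 29->7, 31->8, 34->9, 39->10
Step 2: Rank sum for X: R1 = 1 + 2 + 3.5 + 5.5 + 7 = 19.
Step 3: U_X = R1 - n1(n1+1)/2 = 19 - 5*6/2 = 19 - 15 = 4.
       U_Y = n1*n2 - U_X = 25 - 4 = 21.
Step 4: Ties are present, so use the tie-corrected normal approximation (with continuity correction) for the p-value.
Step 5: p-value = 0.092692; compare to alpha = 0.05. fail to reject H0.

U_X = 4, p = 0.092692, fail to reject H0 at alpha = 0.05.


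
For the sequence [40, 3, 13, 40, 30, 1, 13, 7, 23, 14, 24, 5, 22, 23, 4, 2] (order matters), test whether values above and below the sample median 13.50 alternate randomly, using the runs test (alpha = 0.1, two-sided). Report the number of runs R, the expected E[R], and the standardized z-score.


Step 1: Compute median = 13.50; label A = above, B = below.
Labels in order: ABBAABBBAAABAABB  (n_A = 8, n_B = 8)
Step 2: Count runs R = 8.
Step 3: Under H0 (random ordering), E[R] = 2*n_A*n_B/(n_A+n_B) + 1 = 2*8*8/16 + 1 = 9.0000.
        Var[R] = 2*n_A*n_B*(2*n_A*n_B - n_A - n_B) / ((n_A+n_B)^2 * (n_A+n_B-1)) = 14336/3840 = 3.7333.
        SD[R] = 1.9322.
Step 4: Continuity-corrected z = (R + 0.5 - E[R]) / SD[R] = (8 + 0.5 - 9.0000) / 1.9322 = -0.2588.
Step 5: Two-sided p-value via normal approximation = 2*(1 - Phi(|z|)) = 0.795809.
Step 6: alpha = 0.1. fail to reject H0.

R = 8, z = -0.2588, p = 0.795809, fail to reject H0.


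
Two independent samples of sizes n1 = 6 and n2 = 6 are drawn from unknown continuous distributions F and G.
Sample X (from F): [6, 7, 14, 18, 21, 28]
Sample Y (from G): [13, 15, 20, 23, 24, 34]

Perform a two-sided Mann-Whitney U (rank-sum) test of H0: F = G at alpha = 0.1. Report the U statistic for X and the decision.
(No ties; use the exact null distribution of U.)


Step 1: Combine and sort all 12 observations; assign midranks.
sorted (value, group): (6,X), (7,X), (13,Y), (14,X), (15,Y), (18,X), (20,Y), (21,X), (23,Y), (24,Y), (28,X), (34,Y)
ranks: 6->1, 7->2, 13->3, 14->4, 15->5, 18->6, 20->7, 21->8, 23->9, 24->10, 28->11, 34->12
Step 2: Rank sum for X: R1 = 1 + 2 + 4 + 6 + 8 + 11 = 32.
Step 3: U_X = R1 - n1(n1+1)/2 = 32 - 6*7/2 = 32 - 21 = 11.
       U_Y = n1*n2 - U_X = 36 - 11 = 25.
Step 4: No ties, so the exact null distribution of U (based on enumerating the C(12,6) = 924 equally likely rank assignments) gives the two-sided p-value.
Step 5: p-value = 0.309524; compare to alpha = 0.1. fail to reject H0.

U_X = 11, p = 0.309524, fail to reject H0 at alpha = 0.1.


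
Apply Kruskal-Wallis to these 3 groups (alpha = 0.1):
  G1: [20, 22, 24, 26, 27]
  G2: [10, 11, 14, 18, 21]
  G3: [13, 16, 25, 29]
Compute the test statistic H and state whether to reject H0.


Step 1: Combine all N = 14 observations and assign midranks.
sorted (value, group, rank): (10,G2,1), (11,G2,2), (13,G3,3), (14,G2,4), (16,G3,5), (18,G2,6), (20,G1,7), (21,G2,8), (22,G1,9), (24,G1,10), (25,G3,11), (26,G1,12), (27,G1,13), (29,G3,14)
Step 2: Sum ranks within each group.
R_1 = 51 (n_1 = 5)
R_2 = 21 (n_2 = 5)
R_3 = 33 (n_3 = 4)
Step 3: H = 12/(N(N+1)) * sum(R_i^2/n_i) - 3(N+1)
     = 12/(14*15) * (51^2/5 + 21^2/5 + 33^2/4) - 3*15
     = 0.057143 * 880.65 - 45
     = 5.322857.
Step 4: No ties, so H is used without correction.
Step 5: Under H0, H ~ chi^2(2); p-value = 0.069848.
Step 6: alpha = 0.1. reject H0.

H = 5.3229, df = 2, p = 0.069848, reject H0.


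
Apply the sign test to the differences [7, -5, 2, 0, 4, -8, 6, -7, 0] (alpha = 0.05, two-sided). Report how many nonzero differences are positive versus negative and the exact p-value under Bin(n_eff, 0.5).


Step 1: Discard zero differences. Original n = 9; n_eff = number of nonzero differences = 7.
Nonzero differences (with sign): +7, -5, +2, +4, -8, +6, -7
Step 2: Count signs: positive = 4, negative = 3.
Step 3: Under H0: P(positive) = 0.5, so the number of positives S ~ Bin(7, 0.5).
Step 4: Two-sided exact p-value = sum of Bin(7,0.5) probabilities at or below the observed probability = 1.000000.
Step 5: alpha = 0.05. fail to reject H0.

n_eff = 7, pos = 4, neg = 3, p = 1.000000, fail to reject H0.
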